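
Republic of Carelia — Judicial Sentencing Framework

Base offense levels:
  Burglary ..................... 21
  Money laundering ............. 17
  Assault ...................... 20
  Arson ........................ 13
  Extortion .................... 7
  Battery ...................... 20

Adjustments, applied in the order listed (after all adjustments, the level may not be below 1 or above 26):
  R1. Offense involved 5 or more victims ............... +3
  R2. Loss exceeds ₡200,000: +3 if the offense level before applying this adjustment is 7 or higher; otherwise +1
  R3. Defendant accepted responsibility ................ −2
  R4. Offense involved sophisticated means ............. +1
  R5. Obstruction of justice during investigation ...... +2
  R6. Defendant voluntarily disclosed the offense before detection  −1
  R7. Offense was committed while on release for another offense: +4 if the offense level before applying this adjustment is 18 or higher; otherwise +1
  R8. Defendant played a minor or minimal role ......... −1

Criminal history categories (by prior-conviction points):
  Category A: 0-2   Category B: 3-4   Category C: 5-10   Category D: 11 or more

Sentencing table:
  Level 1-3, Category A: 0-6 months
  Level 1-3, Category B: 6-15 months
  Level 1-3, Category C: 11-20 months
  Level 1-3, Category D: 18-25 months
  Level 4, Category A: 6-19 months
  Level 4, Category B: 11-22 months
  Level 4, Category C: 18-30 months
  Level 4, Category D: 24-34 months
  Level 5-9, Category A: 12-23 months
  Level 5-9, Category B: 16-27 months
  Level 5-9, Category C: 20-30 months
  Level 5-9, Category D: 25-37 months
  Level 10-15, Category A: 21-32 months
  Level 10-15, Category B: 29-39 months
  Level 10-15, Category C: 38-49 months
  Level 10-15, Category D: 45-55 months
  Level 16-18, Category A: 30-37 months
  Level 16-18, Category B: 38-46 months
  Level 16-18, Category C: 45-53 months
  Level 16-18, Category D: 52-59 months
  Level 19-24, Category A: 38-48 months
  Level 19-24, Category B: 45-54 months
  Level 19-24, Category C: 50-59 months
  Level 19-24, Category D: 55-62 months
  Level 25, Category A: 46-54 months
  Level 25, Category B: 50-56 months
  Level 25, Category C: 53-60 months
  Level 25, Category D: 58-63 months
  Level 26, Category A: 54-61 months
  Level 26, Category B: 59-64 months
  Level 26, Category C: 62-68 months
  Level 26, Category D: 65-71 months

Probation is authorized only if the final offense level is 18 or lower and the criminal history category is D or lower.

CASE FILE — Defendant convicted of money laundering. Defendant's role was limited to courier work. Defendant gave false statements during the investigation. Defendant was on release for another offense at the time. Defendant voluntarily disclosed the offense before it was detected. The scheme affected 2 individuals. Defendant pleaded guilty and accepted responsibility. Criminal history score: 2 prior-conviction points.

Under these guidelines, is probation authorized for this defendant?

Base offense level for money laundering: 17.
R1 does not apply.
R2 does not apply.
R3 applies: 17 − 2 = 15.
R5 applies: 15 + 2 = 17.
R6 applies: 17 − 1 = 16.
R7 applies (level before this adjustment is 16 < 18, so +1): 16 + 1 = 17.
R8 applies: 17 − 1 = 16.
Final offense level: 16.
Criminal history: 2 prior points → Category A (0-2).
Level 16 falls in the 16-18 band.
Grid: Level 16-18 × Category A = 30-37 months.
Probation check: level 16 ≤ 18 and category A ≤ D → eligible.

Yes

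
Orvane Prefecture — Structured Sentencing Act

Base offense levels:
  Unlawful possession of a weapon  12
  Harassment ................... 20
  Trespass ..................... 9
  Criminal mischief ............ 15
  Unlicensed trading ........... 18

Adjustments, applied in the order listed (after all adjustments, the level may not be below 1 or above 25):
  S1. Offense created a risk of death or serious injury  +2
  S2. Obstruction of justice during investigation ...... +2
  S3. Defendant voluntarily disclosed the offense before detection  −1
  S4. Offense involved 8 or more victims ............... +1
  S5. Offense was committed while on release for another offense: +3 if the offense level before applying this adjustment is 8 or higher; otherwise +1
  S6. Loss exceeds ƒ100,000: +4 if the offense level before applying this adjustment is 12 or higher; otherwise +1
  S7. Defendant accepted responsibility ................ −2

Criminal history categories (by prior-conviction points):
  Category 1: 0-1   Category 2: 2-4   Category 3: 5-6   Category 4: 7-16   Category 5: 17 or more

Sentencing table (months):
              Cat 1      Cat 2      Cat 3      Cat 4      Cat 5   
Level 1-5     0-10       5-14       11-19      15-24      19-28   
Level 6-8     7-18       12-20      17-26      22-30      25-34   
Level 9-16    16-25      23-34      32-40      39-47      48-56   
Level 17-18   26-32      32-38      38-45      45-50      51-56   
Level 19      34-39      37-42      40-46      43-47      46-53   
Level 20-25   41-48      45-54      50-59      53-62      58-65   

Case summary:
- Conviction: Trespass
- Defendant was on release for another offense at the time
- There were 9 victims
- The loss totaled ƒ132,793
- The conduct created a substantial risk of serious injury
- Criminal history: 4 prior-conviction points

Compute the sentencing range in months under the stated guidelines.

37-42 months

Base offense level for trespass: 9.
S1 applies: 9 + 2 = 11.
S4 applies: 11 + 1 = 12.
S5 applies (level before this adjustment is 12 ≥ 8, so +3): 12 + 3 = 15.
S6 applies (level before this adjustment is 15 ≥ 12, so +4): 15 + 4 = 19.
Final offense level: 19.
Criminal history: 4 prior points → Category 2 (2-4).
Level 19 falls in the 19 band.
Grid: Level 19 × Category 2 = 37-42 months.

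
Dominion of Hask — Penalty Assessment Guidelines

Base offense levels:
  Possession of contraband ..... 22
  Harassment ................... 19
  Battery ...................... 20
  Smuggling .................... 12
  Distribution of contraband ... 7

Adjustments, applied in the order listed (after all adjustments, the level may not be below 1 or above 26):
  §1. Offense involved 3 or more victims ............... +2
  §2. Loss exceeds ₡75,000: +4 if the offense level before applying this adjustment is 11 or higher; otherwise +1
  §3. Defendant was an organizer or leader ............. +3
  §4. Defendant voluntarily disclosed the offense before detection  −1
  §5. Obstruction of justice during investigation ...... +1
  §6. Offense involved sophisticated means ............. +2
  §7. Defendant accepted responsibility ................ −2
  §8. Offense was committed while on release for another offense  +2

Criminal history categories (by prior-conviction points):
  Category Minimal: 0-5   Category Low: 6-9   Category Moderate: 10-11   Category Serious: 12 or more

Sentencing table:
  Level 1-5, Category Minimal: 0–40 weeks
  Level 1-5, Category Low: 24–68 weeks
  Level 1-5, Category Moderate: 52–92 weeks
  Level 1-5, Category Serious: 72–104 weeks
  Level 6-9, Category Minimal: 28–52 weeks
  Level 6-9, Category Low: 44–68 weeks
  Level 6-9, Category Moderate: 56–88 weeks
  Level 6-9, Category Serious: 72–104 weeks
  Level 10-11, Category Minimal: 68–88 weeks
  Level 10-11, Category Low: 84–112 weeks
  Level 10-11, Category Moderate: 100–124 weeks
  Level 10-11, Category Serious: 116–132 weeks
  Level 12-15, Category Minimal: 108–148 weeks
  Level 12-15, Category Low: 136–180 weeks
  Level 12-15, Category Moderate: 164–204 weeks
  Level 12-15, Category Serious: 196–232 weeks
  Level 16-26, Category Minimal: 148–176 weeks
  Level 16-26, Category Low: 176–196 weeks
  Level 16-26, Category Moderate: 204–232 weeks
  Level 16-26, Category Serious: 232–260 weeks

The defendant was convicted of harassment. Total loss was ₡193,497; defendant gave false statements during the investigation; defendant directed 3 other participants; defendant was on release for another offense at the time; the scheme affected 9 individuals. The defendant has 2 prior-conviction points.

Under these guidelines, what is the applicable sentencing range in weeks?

148-176 weeks

Base offense level for harassment: 19.
§1 applies: 19 + 2 = 21.
§2 applies (level before this adjustment is 21 ≥ 11, so +4): 21 + 4 = 25.
§3 applies: 25 + 3 = 28.
§5 applies: 28 + 1 = 29.
§6 does not apply.
§8 applies: 29 + 2 = 31.
Level 31 exceeds the maximum of 26; capped at 26.
Final offense level: 26.
Criminal history: 2 prior points → Category Minimal (0-5).
Level 26 falls in the 16-26 band.
Grid: Level 16-26 × Category Minimal = 148-176 weeks.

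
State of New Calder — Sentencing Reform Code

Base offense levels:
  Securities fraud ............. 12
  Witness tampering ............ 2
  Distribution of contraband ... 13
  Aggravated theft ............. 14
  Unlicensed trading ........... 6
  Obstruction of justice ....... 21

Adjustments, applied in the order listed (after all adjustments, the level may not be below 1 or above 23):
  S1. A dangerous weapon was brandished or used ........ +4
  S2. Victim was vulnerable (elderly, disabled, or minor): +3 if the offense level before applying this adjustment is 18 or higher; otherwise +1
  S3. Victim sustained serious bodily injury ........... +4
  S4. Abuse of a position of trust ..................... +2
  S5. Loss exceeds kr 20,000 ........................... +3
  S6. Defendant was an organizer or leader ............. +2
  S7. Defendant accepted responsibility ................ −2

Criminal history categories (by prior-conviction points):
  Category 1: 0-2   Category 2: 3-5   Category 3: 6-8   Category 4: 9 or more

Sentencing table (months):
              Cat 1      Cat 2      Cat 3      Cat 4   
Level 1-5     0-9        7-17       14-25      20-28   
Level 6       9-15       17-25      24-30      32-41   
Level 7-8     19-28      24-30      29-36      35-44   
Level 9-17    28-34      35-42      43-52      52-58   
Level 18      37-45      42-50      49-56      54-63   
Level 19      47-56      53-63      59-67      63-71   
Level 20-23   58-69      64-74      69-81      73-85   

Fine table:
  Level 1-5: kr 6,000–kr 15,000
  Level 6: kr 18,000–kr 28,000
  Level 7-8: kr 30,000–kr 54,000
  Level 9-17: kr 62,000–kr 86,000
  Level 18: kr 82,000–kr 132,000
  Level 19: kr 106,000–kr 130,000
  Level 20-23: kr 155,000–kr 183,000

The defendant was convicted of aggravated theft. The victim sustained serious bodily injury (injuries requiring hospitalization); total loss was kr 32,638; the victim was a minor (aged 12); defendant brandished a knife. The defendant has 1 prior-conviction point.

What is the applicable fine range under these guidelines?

Base offense level for aggravated theft: 14.
S1 applies: 14 + 4 = 18.
S2 applies (level before this adjustment is 18 ≥ 18, so +3): 18 + 3 = 21.
S3 applies: 21 + 4 = 25.
S4 does not apply.
S5 applies: 25 + 3 = 28.
Level 28 exceeds the maximum of 23; capped at 23.
Final offense level: 23.
Level 23 falls in the 20-23 band.
Fine table: Level 20-23 → kr 155,000–kr 183,000.

kr 155,000–kr 183,000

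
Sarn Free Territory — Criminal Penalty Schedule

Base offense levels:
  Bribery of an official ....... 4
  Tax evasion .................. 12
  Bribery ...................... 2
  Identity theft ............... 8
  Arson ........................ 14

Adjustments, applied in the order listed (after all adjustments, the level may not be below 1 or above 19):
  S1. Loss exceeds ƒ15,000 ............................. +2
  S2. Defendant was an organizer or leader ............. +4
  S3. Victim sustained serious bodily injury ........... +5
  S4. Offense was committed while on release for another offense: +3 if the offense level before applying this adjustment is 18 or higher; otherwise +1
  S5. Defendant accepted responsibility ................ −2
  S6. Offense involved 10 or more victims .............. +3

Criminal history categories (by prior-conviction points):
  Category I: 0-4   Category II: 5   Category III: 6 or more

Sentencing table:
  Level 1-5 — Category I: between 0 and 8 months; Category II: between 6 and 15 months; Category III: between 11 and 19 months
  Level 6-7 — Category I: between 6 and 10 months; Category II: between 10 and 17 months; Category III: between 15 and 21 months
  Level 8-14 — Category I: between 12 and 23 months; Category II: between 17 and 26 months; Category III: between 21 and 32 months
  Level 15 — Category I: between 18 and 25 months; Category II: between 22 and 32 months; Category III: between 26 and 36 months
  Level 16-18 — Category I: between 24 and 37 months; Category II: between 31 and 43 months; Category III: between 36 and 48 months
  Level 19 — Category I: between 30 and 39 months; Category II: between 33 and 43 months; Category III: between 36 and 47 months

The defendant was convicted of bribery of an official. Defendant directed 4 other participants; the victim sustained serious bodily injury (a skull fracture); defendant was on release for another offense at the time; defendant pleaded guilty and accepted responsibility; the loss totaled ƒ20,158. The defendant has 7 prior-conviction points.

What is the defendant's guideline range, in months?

Base offense level for bribery of an official: 4.
S1 applies: 4 + 2 = 6.
S2 applies: 6 + 4 = 10.
S3 applies: 10 + 5 = 15.
S4 applies (level before this adjustment is 15 < 18, so +1): 15 + 1 = 16.
S5 applies: 16 − 2 = 14.
S6 does not apply.
Final offense level: 14.
Criminal history: 7 prior points → Category III (6+).
Level 14 falls in the 8-14 band.
Grid: Level 8-14 × Category III = 21-32 months.

21-32 months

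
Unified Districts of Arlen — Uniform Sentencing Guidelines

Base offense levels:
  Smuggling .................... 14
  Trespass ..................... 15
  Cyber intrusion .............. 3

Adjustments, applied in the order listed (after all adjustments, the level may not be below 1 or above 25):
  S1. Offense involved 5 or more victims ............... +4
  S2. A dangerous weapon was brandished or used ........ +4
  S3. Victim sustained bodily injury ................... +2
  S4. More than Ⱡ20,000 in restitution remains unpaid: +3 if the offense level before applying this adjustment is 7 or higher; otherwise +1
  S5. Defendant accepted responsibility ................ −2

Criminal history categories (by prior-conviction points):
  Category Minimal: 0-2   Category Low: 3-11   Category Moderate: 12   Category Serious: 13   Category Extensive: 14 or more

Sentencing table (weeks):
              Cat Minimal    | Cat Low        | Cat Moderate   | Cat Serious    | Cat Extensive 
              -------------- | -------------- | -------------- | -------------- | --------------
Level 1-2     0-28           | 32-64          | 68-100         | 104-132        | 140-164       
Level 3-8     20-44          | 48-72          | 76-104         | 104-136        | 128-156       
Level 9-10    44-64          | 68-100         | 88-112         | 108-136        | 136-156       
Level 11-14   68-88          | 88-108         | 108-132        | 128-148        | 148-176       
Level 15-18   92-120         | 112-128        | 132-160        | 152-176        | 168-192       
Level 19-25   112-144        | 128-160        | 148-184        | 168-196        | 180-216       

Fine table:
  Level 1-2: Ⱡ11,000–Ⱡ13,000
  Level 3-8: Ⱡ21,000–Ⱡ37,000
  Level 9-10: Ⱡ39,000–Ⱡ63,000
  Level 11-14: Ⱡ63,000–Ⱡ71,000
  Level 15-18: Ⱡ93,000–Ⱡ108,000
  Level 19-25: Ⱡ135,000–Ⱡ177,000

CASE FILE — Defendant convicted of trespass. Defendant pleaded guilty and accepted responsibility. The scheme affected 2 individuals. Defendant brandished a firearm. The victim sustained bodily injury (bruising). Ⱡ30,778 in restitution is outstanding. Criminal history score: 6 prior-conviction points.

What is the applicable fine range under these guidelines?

Base offense level for trespass: 15.
S1 does not apply.
S2 applies: 15 + 4 = 19.
S3 applies: 19 + 2 = 21.
S4 applies (level before this adjustment is 21 ≥ 7, so +3): 21 + 3 = 24.
S5 applies: 24 − 2 = 22.
Final offense level: 22.
Level 22 falls in the 19-25 band.
Fine table: Level 19-25 → Ⱡ135,000–Ⱡ177,000.

Ⱡ135,000–Ⱡ177,000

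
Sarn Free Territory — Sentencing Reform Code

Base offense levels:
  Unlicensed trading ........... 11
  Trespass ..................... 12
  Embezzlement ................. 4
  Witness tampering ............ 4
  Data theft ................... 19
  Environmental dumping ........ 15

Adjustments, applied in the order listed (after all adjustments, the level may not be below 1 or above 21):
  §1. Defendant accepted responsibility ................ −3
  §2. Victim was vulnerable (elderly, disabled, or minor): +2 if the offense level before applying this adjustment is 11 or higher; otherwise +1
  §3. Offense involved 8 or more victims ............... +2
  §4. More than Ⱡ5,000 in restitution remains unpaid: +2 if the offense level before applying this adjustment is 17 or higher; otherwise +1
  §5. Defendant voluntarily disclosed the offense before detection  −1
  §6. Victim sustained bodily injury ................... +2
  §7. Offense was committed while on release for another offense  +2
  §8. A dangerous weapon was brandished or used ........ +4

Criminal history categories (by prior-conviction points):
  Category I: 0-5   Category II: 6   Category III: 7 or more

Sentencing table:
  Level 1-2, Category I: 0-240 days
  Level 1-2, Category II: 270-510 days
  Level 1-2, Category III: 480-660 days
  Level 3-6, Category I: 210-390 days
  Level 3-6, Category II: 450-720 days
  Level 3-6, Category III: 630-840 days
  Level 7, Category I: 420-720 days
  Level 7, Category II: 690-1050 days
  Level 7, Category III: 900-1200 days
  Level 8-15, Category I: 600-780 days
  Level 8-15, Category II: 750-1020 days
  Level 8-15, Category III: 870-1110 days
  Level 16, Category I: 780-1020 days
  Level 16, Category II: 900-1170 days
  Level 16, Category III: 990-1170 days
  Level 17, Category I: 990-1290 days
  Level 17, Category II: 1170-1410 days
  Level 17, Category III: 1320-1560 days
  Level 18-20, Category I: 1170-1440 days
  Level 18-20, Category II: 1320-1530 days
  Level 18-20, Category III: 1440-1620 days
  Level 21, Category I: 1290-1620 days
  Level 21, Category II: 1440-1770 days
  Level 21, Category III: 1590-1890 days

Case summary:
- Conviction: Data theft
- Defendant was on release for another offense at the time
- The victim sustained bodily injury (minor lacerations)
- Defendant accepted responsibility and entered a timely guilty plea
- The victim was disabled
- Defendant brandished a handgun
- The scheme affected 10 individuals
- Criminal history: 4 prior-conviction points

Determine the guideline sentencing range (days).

Base offense level for data theft: 19.
§1 applies: 19 − 3 = 16.
§2 applies (level before this adjustment is 16 ≥ 11, so +2): 16 + 2 = 18.
§3 applies: 18 + 2 = 20.
§4 does not apply.
§6 applies: 20 + 2 = 22.
§7 applies: 22 + 2 = 24.
§8 applies: 24 + 4 = 28.
Level 28 exceeds the maximum of 21; capped at 21.
Final offense level: 21.
Criminal history: 4 prior points → Category I (0-5).
Level 21 falls in the 21 band.
Grid: Level 21 × Category I = 1290-1620 days.

1290-1620 days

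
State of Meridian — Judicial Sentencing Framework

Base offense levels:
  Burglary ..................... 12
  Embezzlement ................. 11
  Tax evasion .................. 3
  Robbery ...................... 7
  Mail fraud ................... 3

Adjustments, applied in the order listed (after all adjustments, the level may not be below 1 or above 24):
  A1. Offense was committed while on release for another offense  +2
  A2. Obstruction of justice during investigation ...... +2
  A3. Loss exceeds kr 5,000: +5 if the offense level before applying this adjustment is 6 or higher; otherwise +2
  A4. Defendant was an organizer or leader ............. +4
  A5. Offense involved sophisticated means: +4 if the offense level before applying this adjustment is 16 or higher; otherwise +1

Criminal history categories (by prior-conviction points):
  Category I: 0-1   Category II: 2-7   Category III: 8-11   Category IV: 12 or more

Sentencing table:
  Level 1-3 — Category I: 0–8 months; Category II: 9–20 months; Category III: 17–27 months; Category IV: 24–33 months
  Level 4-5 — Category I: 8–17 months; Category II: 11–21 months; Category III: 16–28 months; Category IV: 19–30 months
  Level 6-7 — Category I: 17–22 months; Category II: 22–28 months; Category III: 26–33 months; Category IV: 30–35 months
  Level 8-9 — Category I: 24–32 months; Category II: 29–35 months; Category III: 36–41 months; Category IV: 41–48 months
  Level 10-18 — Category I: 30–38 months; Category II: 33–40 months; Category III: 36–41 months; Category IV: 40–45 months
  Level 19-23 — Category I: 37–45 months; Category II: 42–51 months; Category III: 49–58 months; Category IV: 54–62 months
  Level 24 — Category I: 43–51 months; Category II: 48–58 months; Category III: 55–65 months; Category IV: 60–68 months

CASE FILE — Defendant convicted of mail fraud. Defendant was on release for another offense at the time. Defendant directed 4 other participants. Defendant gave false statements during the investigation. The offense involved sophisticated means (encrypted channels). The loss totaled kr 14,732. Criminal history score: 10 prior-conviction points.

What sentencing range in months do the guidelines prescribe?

Base offense level for mail fraud: 3.
A1 applies: 3 + 2 = 5.
A2 applies: 5 + 2 = 7.
A3 applies (level before this adjustment is 7 ≥ 6, so +5): 7 + 5 = 12.
A4 applies: 12 + 4 = 16.
A5 applies (level before this adjustment is 16 ≥ 16, so +4): 16 + 4 = 20.
Final offense level: 20.
Criminal history: 10 prior points → Category III (8-11).
Level 20 falls in the 19-23 band.
Grid: Level 19-23 × Category III = 49-58 months.

49-58 months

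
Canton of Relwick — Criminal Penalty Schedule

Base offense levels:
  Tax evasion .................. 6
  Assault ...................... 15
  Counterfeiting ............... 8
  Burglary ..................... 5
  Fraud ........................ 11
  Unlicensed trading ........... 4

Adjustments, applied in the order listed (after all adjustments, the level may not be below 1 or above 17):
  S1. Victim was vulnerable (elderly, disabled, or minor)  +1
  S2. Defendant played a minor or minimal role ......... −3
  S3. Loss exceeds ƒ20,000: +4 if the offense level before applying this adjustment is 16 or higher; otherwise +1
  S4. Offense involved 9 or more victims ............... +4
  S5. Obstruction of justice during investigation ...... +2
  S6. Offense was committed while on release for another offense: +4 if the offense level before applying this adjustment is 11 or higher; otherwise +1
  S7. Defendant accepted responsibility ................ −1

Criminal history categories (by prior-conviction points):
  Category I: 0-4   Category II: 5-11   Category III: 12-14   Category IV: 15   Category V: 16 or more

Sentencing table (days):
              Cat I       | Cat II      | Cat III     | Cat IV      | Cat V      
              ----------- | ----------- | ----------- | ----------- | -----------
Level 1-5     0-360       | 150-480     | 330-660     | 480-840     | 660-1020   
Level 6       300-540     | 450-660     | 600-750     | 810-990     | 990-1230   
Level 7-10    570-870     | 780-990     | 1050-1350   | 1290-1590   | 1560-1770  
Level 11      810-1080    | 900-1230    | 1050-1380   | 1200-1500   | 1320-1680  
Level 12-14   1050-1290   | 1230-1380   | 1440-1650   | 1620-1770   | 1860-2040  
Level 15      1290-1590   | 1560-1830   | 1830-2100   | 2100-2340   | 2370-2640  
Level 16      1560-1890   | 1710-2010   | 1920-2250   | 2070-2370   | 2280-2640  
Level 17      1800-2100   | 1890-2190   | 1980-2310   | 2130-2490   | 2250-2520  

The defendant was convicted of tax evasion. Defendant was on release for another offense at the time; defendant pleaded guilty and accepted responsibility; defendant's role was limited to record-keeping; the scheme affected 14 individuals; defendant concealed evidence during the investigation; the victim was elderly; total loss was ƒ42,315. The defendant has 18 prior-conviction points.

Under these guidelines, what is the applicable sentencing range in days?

1860-2040 days

Base offense level for tax evasion: 6.
S1 applies: 6 + 1 = 7.
S2 applies: 7 − 3 = 4.
S3 applies (level before this adjustment is 4 < 16, so +1): 4 + 1 = 5.
S4 applies: 5 + 4 = 9.
S5 applies: 9 + 2 = 11.
S6 applies (level before this adjustment is 11 ≥ 11, so +4): 11 + 4 = 15.
S7 applies: 15 − 1 = 14.
Final offense level: 14.
Criminal history: 18 prior points → Category V (16+).
Level 14 falls in the 12-14 band.
Grid: Level 12-14 × Category V = 1860-2040 days.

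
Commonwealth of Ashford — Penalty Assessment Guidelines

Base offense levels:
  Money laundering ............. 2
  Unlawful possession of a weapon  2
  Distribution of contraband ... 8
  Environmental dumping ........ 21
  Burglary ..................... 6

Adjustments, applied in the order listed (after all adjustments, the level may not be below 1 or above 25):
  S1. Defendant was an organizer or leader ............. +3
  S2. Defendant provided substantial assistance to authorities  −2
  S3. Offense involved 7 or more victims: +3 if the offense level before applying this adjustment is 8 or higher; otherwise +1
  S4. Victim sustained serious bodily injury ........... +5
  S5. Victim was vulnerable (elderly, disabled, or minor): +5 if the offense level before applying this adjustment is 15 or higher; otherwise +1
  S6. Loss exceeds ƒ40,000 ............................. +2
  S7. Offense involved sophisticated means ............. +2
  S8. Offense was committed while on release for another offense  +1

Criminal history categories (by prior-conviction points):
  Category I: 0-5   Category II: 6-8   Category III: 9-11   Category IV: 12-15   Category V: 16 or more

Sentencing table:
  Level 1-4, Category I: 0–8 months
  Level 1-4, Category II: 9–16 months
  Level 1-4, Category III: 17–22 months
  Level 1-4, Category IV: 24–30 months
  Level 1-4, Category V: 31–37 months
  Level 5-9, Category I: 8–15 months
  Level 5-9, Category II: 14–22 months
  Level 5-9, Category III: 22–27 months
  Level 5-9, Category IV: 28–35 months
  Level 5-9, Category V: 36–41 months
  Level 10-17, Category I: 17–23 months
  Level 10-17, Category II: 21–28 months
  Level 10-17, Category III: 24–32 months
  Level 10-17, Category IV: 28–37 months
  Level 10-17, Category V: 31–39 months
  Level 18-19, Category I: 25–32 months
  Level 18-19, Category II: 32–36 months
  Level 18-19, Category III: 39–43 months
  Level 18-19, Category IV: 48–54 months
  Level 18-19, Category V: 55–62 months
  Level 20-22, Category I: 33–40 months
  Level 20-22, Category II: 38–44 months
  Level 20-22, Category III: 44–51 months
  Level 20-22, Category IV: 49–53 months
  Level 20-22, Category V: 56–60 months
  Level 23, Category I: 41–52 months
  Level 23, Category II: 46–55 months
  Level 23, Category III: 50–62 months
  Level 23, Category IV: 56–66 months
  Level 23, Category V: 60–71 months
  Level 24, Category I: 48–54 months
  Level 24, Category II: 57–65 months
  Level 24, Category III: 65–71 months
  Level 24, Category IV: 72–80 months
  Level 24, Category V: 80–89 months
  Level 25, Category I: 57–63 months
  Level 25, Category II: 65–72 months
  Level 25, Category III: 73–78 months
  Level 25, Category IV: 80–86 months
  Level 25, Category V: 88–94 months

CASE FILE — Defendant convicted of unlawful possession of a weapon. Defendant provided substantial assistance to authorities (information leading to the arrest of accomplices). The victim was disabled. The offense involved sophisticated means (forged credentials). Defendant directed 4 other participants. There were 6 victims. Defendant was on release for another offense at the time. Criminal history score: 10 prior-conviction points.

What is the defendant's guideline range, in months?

22-27 months

Base offense level for unlawful possession of a weapon: 2.
S1 applies: 2 + 3 = 5.
S2 applies: 5 − 2 = 3.
S3 does not apply.
S5 applies (level before this adjustment is 3 < 15, so +1): 3 + 1 = 4.
S7 applies: 4 + 2 = 6.
S8 applies: 6 + 1 = 7.
Final offense level: 7.
Criminal history: 10 prior points → Category III (9-11).
Level 7 falls in the 5-9 band.
Grid: Level 5-9 × Category III = 22-27 months.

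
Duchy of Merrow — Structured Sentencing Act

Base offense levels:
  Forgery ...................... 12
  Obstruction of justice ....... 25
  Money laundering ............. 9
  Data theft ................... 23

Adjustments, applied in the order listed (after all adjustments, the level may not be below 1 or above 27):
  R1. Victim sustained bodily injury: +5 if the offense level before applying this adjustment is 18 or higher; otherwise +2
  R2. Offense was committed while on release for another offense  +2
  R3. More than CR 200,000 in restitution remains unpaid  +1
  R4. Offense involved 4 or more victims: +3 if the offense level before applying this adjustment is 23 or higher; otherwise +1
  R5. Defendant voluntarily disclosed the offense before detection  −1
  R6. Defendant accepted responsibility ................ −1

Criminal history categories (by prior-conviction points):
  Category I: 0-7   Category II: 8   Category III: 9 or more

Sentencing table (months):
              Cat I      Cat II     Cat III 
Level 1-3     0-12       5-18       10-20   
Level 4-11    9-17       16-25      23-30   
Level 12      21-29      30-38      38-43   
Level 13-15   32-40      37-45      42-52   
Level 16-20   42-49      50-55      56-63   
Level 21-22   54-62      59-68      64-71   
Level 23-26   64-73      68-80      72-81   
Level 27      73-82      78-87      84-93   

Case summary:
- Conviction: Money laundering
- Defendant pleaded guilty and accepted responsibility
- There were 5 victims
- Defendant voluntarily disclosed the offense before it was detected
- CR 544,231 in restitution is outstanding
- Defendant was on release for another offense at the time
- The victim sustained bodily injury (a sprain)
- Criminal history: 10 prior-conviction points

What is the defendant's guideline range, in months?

42-52 months

Base offense level for money laundering: 9.
R1 applies (level before this adjustment is 9 < 18, so +2): 9 + 2 = 11.
R2 applies: 11 + 2 = 13.
R3 applies: 13 + 1 = 14.
R4 applies (level before this adjustment is 14 < 23, so +1): 14 + 1 = 15.
R5 applies: 15 − 1 = 14.
R6 applies: 14 − 1 = 13.
Final offense level: 13.
Criminal history: 10 prior points → Category III (9+).
Level 13 falls in the 13-15 band.
Grid: Level 13-15 × Category III = 42-52 months.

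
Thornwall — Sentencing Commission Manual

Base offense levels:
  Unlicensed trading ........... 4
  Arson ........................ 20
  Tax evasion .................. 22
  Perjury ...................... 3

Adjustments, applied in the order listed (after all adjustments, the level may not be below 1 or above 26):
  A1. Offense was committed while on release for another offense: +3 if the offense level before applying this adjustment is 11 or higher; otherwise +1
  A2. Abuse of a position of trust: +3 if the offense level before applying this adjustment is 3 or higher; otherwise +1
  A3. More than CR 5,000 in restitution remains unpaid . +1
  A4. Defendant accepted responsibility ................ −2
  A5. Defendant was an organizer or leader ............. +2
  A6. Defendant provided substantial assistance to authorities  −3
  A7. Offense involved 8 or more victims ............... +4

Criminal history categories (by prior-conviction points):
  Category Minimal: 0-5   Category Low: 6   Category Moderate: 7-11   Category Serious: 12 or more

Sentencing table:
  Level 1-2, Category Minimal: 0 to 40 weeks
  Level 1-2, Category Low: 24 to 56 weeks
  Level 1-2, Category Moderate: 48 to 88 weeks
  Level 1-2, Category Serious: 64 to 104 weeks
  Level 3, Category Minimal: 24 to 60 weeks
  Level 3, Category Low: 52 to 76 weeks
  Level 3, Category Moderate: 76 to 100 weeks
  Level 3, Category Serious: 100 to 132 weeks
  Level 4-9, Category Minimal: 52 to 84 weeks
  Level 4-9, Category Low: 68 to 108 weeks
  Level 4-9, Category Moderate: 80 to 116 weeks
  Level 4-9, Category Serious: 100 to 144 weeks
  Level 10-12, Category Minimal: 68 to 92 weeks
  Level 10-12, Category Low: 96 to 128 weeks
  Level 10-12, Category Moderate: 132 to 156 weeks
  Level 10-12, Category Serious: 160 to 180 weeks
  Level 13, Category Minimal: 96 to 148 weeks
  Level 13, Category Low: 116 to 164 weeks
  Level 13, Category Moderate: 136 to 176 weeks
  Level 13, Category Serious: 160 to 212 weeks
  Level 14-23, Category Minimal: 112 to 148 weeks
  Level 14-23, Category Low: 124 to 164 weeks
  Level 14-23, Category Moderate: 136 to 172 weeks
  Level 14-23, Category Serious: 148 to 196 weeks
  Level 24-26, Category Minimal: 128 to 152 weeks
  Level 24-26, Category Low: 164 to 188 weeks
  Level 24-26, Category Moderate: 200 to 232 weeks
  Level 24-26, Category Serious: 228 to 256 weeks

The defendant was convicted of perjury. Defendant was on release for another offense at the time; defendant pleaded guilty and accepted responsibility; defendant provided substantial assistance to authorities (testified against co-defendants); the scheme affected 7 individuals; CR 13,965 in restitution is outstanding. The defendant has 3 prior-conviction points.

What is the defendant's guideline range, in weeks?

0-40 weeks

Base offense level for perjury: 3.
A1 applies (level before this adjustment is 3 < 11, so +1): 3 + 1 = 4.
A2 does not apply.
A3 applies: 4 + 1 = 5.
A4 applies: 5 − 2 = 3.
A6 applies: 3 − 3 = 0.
A7 does not apply.
Level 0 is below the minimum of 1; floored at 1.
Final offense level: 1.
Criminal history: 3 prior points → Category Minimal (0-5).
Level 1 falls in the 1-2 band.
Grid: Level 1-2 × Category Minimal = 0-40 weeks.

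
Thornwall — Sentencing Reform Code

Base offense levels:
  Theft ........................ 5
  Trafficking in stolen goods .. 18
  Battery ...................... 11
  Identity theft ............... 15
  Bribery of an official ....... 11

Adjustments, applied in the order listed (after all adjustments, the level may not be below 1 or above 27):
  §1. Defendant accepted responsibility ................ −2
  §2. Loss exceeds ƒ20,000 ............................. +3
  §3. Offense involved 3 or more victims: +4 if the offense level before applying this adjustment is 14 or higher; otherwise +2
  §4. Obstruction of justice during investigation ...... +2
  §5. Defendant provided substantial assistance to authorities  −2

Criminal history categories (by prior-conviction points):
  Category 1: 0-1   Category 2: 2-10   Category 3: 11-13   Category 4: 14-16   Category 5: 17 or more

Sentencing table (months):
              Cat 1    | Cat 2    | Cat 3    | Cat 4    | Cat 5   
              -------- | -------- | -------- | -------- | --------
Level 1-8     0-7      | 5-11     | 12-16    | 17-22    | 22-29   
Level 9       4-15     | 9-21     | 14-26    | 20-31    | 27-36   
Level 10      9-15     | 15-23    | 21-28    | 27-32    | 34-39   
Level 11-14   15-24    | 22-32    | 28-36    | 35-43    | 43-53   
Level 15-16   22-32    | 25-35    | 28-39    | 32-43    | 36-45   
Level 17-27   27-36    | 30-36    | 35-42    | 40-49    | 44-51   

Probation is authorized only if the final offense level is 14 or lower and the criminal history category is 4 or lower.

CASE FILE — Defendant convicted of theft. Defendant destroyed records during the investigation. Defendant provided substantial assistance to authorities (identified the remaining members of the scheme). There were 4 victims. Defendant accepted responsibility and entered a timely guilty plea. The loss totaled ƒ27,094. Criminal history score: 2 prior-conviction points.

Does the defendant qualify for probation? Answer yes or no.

Yes

Base offense level for theft: 5.
§1 applies: 5 − 2 = 3.
§2 applies: 3 + 3 = 6.
§3 applies (level before this adjustment is 6 < 14, so +2): 6 + 2 = 8.
§4 applies: 8 + 2 = 10.
§5 applies: 10 − 2 = 8.
Final offense level: 8.
Criminal history: 2 prior points → Category 2 (2-10).
Level 8 falls in the 1-8 band.
Grid: Level 1-8 × Category 2 = 5-11 months.
Probation check: level 8 ≤ 14 and category 2 ≤ 4 → eligible.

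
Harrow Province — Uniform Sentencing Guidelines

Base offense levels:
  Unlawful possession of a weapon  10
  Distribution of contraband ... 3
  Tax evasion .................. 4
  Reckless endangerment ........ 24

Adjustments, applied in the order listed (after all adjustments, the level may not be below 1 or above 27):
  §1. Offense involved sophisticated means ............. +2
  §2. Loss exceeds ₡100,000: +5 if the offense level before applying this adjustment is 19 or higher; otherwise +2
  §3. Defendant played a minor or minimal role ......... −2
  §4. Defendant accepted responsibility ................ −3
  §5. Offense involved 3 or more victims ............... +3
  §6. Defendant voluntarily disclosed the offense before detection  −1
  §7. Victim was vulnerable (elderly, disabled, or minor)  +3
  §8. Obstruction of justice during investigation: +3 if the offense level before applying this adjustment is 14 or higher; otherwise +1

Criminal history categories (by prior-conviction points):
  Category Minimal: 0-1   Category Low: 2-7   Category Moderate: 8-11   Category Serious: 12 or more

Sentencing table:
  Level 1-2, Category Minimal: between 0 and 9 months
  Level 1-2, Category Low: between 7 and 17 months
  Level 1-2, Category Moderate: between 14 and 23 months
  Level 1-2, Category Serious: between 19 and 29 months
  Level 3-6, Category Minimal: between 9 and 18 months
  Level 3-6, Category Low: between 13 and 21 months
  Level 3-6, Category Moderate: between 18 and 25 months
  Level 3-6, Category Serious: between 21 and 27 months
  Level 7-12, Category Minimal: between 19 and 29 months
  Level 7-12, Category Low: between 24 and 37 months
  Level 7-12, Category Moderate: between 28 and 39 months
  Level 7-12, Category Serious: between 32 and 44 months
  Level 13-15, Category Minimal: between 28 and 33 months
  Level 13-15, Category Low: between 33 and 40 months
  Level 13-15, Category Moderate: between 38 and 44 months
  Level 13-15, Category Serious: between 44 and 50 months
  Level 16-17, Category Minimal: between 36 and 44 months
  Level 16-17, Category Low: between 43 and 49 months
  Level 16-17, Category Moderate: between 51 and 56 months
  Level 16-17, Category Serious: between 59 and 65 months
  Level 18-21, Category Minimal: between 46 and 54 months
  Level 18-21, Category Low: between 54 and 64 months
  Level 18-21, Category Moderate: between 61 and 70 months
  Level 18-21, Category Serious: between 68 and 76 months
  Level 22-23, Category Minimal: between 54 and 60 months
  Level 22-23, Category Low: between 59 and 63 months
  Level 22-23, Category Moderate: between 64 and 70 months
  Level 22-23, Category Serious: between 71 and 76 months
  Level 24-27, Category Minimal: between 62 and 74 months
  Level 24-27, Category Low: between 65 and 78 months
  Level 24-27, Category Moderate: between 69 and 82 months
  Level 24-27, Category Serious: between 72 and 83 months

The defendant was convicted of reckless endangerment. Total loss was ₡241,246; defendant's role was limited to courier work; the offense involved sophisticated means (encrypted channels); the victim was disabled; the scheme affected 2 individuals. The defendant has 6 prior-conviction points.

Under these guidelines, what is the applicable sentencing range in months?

Base offense level for reckless endangerment: 24.
§1 applies: 24 + 2 = 26.
§2 applies (level before this adjustment is 26 ≥ 19, so +5): 26 + 5 = 31.
§3 applies: 31 − 2 = 29.
§6 does not apply.
§7 applies: 29 + 3 = 32.
§8 does not apply.
Level 32 exceeds the maximum of 27; capped at 27.
Final offense level: 27.
Criminal history: 6 prior points → Category Low (2-7).
Level 27 falls in the 24-27 band.
Grid: Level 24-27 × Category Low = 65-78 months.

65-78 months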